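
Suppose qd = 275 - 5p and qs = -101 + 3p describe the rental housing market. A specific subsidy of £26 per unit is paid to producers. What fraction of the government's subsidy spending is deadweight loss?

DWL / government spending = 39/142

Pre-subsidy: 275 - 5p = -101 + 3p gives p* = 47, q* = 40.
With the subsidy, sellers receive ps = pb + 26 for each unit, where pb is the price buyers pay.
Supply in terms of pb becomes qs = -101 + 3(pb + 26) = -23 + 3pb. Setting this equal to demand: 275 - 5pb = -23 + 3pb, so pb = 37.25.
Sellers receive ps = 37.25 + 26 = 63.25; q' = 275 − 5·37.25 = 88.75.
ΔCS = ½(40 + 88.75)(47 − 37.25) = 627.65625; ΔPS = ½(40 + 88.75)(63.25 − 47) = 1046.09375.
Government spending = 26 × 88.75 = 2307.5.
DWL = ½ × 26 × (88.75 − 40) = 633.75; fraction = 633.75 / 2307.5 = 39/142.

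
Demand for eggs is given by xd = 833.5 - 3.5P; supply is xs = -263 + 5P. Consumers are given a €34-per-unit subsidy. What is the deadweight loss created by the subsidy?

Deadweight loss = €1190

Pre-subsidy: 833.5 - 3.5P = -263 + 5P gives P* = 129, x* = 382.
With the rebate, buyers effectively pay Pb = Ps − 34, where Ps is the price sellers receive.
Demand in terms of Ps becomes xd = 833.5 − 3.5(Ps − 34) = 952.5 - 3.5Ps. Setting this equal to supply: 952.5 - 3.5Ps = -263 + 5Ps, so Ps = 143.
Buyers pay Pb = 143 − 34 = 109; x' = -263 + 5·143 = 452.
The subsidy expands output by 452 − 382 = 70 past the efficient level; on those units the gap between marginal cost and willingness to pay runs from 0 up to 34.
DWL = ½ × 34 × 70 = 1190.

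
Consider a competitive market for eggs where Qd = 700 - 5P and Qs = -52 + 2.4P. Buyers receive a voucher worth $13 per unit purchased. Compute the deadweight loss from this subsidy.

Deadweight loss = 5070/37

Pre-subsidy: 700 - 5P = -52 + 2.4P gives P* = 3760/37, Q* = 7100/37.
With the rebate, buyers effectively pay Pb = Ps − 13, where Ps is the price sellers receive.
Demand in terms of Ps becomes Qd = 700 − 5(Ps − 13) = 765 - 5Ps. Setting this equal to supply: 765 - 5Ps = -52 + 2.4Ps, so Ps = 4085/37.
Buyers pay Pb = 4085/37 − 13 = 3604/37; Q' = -52 + 2.4·(4085/37) = 7880/37.
The subsidy expands output by 7880/37 − 7100/37 = 780/37 past the efficient level; on those units the gap between marginal cost and willingness to pay runs from 0 up to 13.
DWL = ½ × 13 × 780/37 = 5070/37.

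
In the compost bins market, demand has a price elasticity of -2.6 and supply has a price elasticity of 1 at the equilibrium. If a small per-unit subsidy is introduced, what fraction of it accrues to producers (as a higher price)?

For a small subsidy around the equilibrium, the benefit split depends on the relative slopes, which at a point are proportional to the elasticities.
Buyer share = εs/(εs + |εd|) = 1/(1 + 2.6) = 5/18; seller share = |εd|/(εs + |εd|) = 13/18.
So producers capture 13/18 of the subsidy.

Producer share = 13/18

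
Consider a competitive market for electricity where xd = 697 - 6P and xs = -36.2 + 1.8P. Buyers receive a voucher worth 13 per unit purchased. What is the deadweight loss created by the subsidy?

Deadweight loss = 117

Pre-subsidy: 697 - 6P = -36.2 + 1.8P gives P* = 94, x* = 133.
With the rebate, buyers effectively pay Pb = Ps − 13, where Ps is the price sellers receive.
Demand in terms of Ps becomes xd = 697 − 6(Ps − 13) = 775 - 6Ps. Setting this equal to supply: 775 - 6Ps = -36.2 + 1.8Ps, so Ps = 104.
Buyers pay Pb = 104 − 13 = 91; x' = -36.2 + 1.8·104 = 151.
The subsidy expands output by 151 − 133 = 18 past the efficient level; on those units the gap between marginal cost and willingness to pay runs from 0 up to 13.
DWL = ½ × 13 × 18 = 117.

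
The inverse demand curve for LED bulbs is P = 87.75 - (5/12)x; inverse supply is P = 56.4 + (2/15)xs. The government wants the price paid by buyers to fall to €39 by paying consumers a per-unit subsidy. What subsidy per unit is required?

Required subsidy s = €33 per unit

At a buyer price of 39, quantity demanded is 210.6 − 2.4·39 = 117.
Sellers supply 117 only when they receive Ps = 56.4 + (2/15)·117 = 72.
s = Ps − Pb = 72 − 39 = 33.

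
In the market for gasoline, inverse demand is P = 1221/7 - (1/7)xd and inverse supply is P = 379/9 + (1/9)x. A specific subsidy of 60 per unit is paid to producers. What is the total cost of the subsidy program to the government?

Pre-subsidy: 1221/7 - (1/7)x = 379/9 + (1/9)x gives x* = 521 and P* = 100.
With the subsidy, sellers receive Ps = Pb + 60 for each unit, where Pb is the price buyers pay.
On the curves, Pb = 1221/7 - (1/7)x and Ps = 379/9 + (1/9)x; the wedge Ps − Pb = 60 gives 379/9 + (1/9)x − (1221/7 - (1/7)x) = 60, so x' = 757.25.
Then Pb = 1221/7 − (1/7)·757.25 = 66.25 and Ps = 379/9 + (1/9)·757.25 = 126.25.
Government outlay = subsidy × quantity = 60 × 757.25 = 45435.

Government cost = 45435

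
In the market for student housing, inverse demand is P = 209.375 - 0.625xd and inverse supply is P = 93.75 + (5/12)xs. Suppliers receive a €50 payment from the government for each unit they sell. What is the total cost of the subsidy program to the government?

Government cost = €7950

Pre-subsidy: 209.375 - 0.625x = 93.75 + (5/12)x gives x* = 111 and P* = 140.
With the subsidy, sellers receive Ps = Pb + 50 for each unit, where Pb is the price buyers pay.
On the curves, Pb = 209.375 - 0.625x and Ps = 93.75 + (5/12)x; the wedge Ps − Pb = 50 gives 93.75 + (5/12)x − (209.375 - 0.625x) = 50, so x' = 159.
Then Pb = 209.375 − 0.625·159 = 110 and Ps = 93.75 + (5/12)·159 = 160.
Government outlay = subsidy × quantity = 50 × 159 = 7950.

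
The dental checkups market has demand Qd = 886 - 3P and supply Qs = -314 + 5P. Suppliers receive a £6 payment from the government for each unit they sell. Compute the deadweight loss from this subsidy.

Deadweight loss = £33.75

Pre-subsidy: 886 - 3P = -314 + 5P gives P* = 150, Q* = 436.
With the subsidy, sellers receive Ps = Pb + 6 for each unit, where Pb is the price buyers pay.
Supply in terms of Pb becomes Qs = -314 + 5(Pb + 6) = -284 + 5Pb. Setting this equal to demand: 886 - 3Pb = -284 + 5Pb, so Pb = 146.25.
Sellers receive Ps = 146.25 + 6 = 152.25; Q' = 886 − 3·146.25 = 447.25.
The subsidy expands output by 447.25 − 436 = 11.25 past the efficient level; on those units the gap between marginal cost and willingness to pay runs from 0 up to 6.
DWL = ½ × 6 × 11.25 = 33.75.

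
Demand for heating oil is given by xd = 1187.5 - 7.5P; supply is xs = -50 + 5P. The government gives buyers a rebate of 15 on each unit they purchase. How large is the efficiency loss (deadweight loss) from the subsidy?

Deadweight loss = 337.5

Pre-subsidy: 1187.5 - 7.5P = -50 + 5P gives P* = 99, x* = 445.
With the rebate, buyers effectively pay Pb = Ps − 15, where Ps is the price sellers receive.
Demand in terms of Ps becomes xd = 1187.5 − 7.5(Ps − 15) = 1300 - 7.5Ps. Setting this equal to supply: 1300 - 7.5Ps = -50 + 5Ps, so Ps = 108.
Buyers pay Pb = 108 − 15 = 93; x' = -50 + 5·108 = 490.
The subsidy expands output by 490 − 445 = 45 past the efficient level; on those units the gap between marginal cost and willingness to pay runs from 0 up to 15.
DWL = ½ × 15 × 45 = 337.5.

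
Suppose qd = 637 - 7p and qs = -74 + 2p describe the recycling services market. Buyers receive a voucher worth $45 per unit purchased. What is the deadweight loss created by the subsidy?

Deadweight loss = $1575

Pre-subsidy: 637 - 7p = -74 + 2p gives p* = 79, q* = 84.
With the rebate, buyers effectively pay pb = ps − 45, where ps is the price sellers receive.
Demand in terms of ps becomes qd = 637 − 7(ps − 45) = 952 - 7ps. Setting this equal to supply: 952 - 7ps = -74 + 2ps, so ps = 114.
Buyers pay pb = 114 − 45 = 69; q' = -74 + 2·114 = 154.
The subsidy expands output by 154 − 84 = 70 past the efficient level; on those units the gap between marginal cost and willingness to pay runs from 0 up to 45.
DWL = ½ × 45 × 70 = 1575.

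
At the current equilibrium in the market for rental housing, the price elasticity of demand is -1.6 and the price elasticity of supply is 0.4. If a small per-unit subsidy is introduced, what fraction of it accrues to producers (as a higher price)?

For a small subsidy around the equilibrium, the benefit split depends on the relative slopes, which at a point are proportional to the elasticities.
Buyer share = εs/(εs + |εd|) = 0.4/(0.4 + 1.6) = 0.2; seller share = |εd|/(εs + |εd|) = 0.8.
So producers capture 0.8 of the subsidy.

Producer share = 0.8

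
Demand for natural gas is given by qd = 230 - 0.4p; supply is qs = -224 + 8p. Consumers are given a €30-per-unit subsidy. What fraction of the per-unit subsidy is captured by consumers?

Pre-subsidy: 230 - 0.4p = -224 + 8p gives p* = 1135/21, q* = 4376/21.
With the rebate, buyers effectively pay pb = ps − 30, where ps is the price sellers receive.
Demand in terms of ps becomes qd = 230 − 0.4(ps − 30) = 242 - 0.4ps. Setting this equal to supply: 242 - 0.4ps = -224 + 8ps, so ps = 1165/21.
Buyers pay pb = 1165/21 − 30 = 535/21; q' = -224 + 8·(1165/21) = 4616/21.
Buyers' price falls by p* − pb = 1135/21 − 535/21 = 200/7; sellers' price rises by ps − p* = 1165/21 − 1135/21 = 10/7.
So consumers capture (200/7)/30 = 20/21 of each unit of subsidy.

Consumer share = 20/21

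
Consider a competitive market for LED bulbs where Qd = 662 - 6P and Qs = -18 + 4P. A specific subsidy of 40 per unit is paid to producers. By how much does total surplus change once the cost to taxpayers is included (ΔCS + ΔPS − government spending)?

Pre-subsidy: 662 - 6P = -18 + 4P gives P* = 68, Q* = 254.
With the subsidy, sellers receive Ps = Pb + 40 for each unit, where Pb is the price buyers pay.
Supply in terms of Pb becomes Qs = -18 + 4(Pb + 40) = 142 + 4Pb. Setting this equal to demand: 662 - 6Pb = 142 + 4Pb, so Pb = 52.
Sellers receive Ps = 52 + 40 = 92; Q' = 662 − 6·52 = 350.
ΔCS = ½(254 + 350)(68 − 52) = 4832; ΔPS = ½(254 + 350)(92 − 68) = 7248.
Government spending = 40 × 350 = 14000.
Net change = 4832 + 7248 − 14000 = -1920. The loss equals the DWL triangle ½·40·96.

Net change in total surplus = -1920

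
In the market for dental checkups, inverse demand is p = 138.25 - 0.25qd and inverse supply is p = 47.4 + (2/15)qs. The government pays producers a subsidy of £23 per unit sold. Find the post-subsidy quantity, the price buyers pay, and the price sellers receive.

Pre-subsidy: 138.25 - 0.25q = 47.4 + (2/15)q gives q* = 237 and p* = 79.
With the subsidy, sellers receive ps = pb + 23 for each unit, where pb is the price buyers pay.
On the curves, pb = 138.25 - 0.25q and ps = 47.4 + (2/15)q; the wedge ps − pb = 23 gives 47.4 + (2/15)q − (138.25 - 0.25q) = 23, so q' = 297.
Then pb = 138.25 − 0.25·297 = 64 and ps = 47.4 + (2/15)·297 = 87.

q' = 297; buyers pay £64; sellers receive £87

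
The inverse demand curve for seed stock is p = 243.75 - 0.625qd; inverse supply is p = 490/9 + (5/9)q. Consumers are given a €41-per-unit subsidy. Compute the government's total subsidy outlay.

Government cost = 679862/85

Pre-subsidy: 243.75 - 0.625q = 490/9 + (5/9)q gives q* = 2726/17 and p* = 2440/17.
With the rebate, buyers effectively pay pb = ps − 41, where ps is the price sellers receive.
On the curves, pb = 243.75 - 0.625q and ps = 490/9 + (5/9)q; the wedge ps − pb = 41 gives 490/9 + (5/9)q − (243.75 - 0.625q) = 41, so q' = 16582/85.
Then pb = 243.75 − 0.625·(16582/85) = 2071/17 and ps = 490/9 + (5/9)·(16582/85) = 2768/17.
Government outlay = subsidy × quantity = 41 × 16582/85 = 679862/85.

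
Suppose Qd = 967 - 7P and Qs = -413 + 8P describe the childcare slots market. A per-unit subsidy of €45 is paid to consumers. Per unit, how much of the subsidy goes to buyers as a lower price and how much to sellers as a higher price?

Pre-subsidy: 967 - 7P = -413 + 8P gives P* = 92, Q* = 323.
With the rebate, buyers effectively pay Pb = Ps − 45, where Ps is the price sellers receive.
Demand in terms of Ps becomes Qd = 967 − 7(Ps − 45) = 1282 - 7Ps. Setting this equal to supply: 1282 - 7Ps = -413 + 8Ps, so Ps = 113.
Buyers pay Pb = 113 − 45 = 68; Q' = -413 + 8·113 = 491.
Buyers' price falls by P* − Pb = 92 − 68 = 24; sellers' price rises by Ps − P* = 113 − 92 = 21.

Buyers gain €24 per unit; sellers gain €21 per unit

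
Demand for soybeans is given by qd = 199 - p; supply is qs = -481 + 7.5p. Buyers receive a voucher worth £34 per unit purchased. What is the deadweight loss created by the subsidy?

Deadweight loss = £510

Pre-subsidy: 199 - p = -481 + 7.5p gives p* = 80, q* = 119.
With the rebate, buyers effectively pay pb = ps − 34, where ps is the price sellers receive.
Demand in terms of ps becomes qd = 199 − 1(ps − 34) = 233 - ps. Setting this equal to supply: 233 - ps = -481 + 7.5ps, so ps = 84.
Buyers pay pb = 84 − 34 = 50; q' = -481 + 7.5·84 = 149.
The subsidy expands output by 149 − 119 = 30 past the efficient level; on those units the gap between marginal cost and willingness to pay runs from 0 up to 34.
DWL = ½ × 34 × 30 = 510.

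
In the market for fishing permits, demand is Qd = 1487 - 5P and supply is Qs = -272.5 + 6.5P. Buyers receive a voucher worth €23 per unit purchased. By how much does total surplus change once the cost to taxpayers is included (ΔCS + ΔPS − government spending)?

Pre-subsidy: 1487 - 5P = -272.5 + 6.5P gives P* = 153, Q* = 722.
With the rebate, buyers effectively pay Pb = Ps − 23, where Ps is the price sellers receive.
Demand in terms of Ps becomes Qd = 1487 − 5(Ps − 23) = 1602 - 5Ps. Setting this equal to supply: 1602 - 5Ps = -272.5 + 6.5Ps, so Ps = 163.
Buyers pay Pb = 163 − 23 = 140; Q' = -272.5 + 6.5·163 = 787.
ΔCS = ½(722 + 787)(153 − 140) = 9808.5; ΔPS = ½(722 + 787)(163 − 153) = 7545.
Government spending = 23 × 787 = 18101.
Net change = 9808.5 + 7545 − 18101 = -747.5. The loss equals the DWL triangle ½·23·65.

Net change in total surplus = -€747.5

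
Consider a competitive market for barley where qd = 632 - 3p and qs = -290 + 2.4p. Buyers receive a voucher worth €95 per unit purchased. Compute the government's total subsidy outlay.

Government cost = 210710/9

Pre-subsidy: 632 - 3p = -290 + 2.4p gives p* = 4610/27, q* = 1078/9.
With the rebate, buyers effectively pay pb = ps − 95, where ps is the price sellers receive.
Demand in terms of ps becomes qd = 632 − 3(ps − 95) = 917 - 3ps. Setting this equal to supply: 917 - 3ps = -290 + 2.4ps, so ps = 6035/27.
Buyers pay pb = 6035/27 − 95 = 3470/27; q' = -290 + 2.4·(6035/27) = 2218/9.
Government outlay = subsidy × quantity = 95 × 2218/9 = 210710/9.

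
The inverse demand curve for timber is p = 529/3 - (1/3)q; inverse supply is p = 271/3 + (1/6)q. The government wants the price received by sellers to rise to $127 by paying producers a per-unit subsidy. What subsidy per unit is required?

Required subsidy s = $24 per unit

At a seller price of 127, quantity supplied is -542 + 6·127 = 220.
Buyers absorb 220 only when they pay pb = 529/3 − (1/3)·220 = 103.
s = ps − pb = 127 − 103 = 24.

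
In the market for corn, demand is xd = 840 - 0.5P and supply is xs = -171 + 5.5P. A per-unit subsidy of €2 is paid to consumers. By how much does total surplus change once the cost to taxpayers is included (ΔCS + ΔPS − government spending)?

Pre-subsidy: 840 - 0.5P = -171 + 5.5P gives P* = 168.5, x* = 755.75.
With the rebate, buyers effectively pay Pb = Ps − 2, where Ps is the price sellers receive.
Demand in terms of Ps becomes xd = 840 − 0.5(Ps − 2) = 841 - 0.5Ps. Setting this equal to supply: 841 - 0.5Ps = -171 + 5.5Ps, so Ps = 506/3.
Buyers pay Pb = 506/3 − 2 = 500/3; x' = -171 + 5.5·(506/3) = 2270/3.
ΔCS = ½(755.75 + 2270/3)(168.5 − 500/3) = 199639/144; ΔPS = ½(755.75 + 2270/3)(506/3 − 168.5) = 18149/144.
Government spending = 2 × 2270/3 = 4540/3.
Net change = 199639/144 + 18149/144 − 4540/3 = -11/12. The loss equals the DWL triangle ½·2·11/12.

Net change in total surplus = -11/12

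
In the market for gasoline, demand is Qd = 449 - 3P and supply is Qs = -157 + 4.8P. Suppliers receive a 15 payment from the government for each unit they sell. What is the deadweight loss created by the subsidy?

Pre-subsidy: 449 - 3P = -157 + 4.8P gives P* = 1010/13, Q* = 2807/13.
With the subsidy, sellers receive Ps = Pb + 15 for each unit, where Pb is the price buyers pay.
Supply in terms of Pb becomes Qs = -157 + 4.8(Pb + 15) = -85 + 4.8Pb. Setting this equal to demand: 449 - 3Pb = -85 + 4.8Pb, so Pb = 890/13.
Sellers receive Ps = 890/13 + 15 = 1085/13; Q' = 449 − 3·(890/13) = 3167/13.
The subsidy expands output by 3167/13 − 2807/13 = 360/13 past the efficient level; on those units the gap between marginal cost and willingness to pay runs from 0 up to 15.
DWL = ½ × 15 × 360/13 = 2700/13.

Deadweight loss = 2700/13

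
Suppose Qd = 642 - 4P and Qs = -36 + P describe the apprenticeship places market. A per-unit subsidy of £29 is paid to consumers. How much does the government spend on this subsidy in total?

Government cost = £3561.2

Pre-subsidy: 642 - 4P = -36 + P gives P* = 135.6, Q* = 99.6.
With the rebate, buyers effectively pay Pb = Ps − 29, where Ps is the price sellers receive.
Demand in terms of Ps becomes Qd = 642 − 4(Ps − 29) = 758 - 4Ps. Setting this equal to supply: 758 - 4Ps = -36 + Ps, so Ps = 158.8.
Buyers pay Pb = 158.8 − 29 = 129.8; Q' = -36 + 1·158.8 = 122.8.
Government outlay = subsidy × quantity = 29 × 122.8 = 3561.2.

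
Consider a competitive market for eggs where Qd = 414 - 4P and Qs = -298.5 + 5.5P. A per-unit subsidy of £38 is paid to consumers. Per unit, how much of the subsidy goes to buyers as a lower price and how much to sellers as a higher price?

Buyers gain £22 per unit; sellers gain £16 per unit

Pre-subsidy: 414 - 4P = -298.5 + 5.5P gives P* = 75, Q* = 114.
With the rebate, buyers effectively pay Pb = Ps − 38, where Ps is the price sellers receive.
Demand in terms of Ps becomes Qd = 414 − 4(Ps − 38) = 566 - 4Ps. Setting this equal to supply: 566 - 4Ps = -298.5 + 5.5Ps, so Ps = 91.
Buyers pay Pb = 91 − 38 = 53; Q' = -298.5 + 5.5·91 = 202.
Buyers' price falls by P* − Pb = 75 − 53 = 22; sellers' price rises by Ps − P* = 91 − 75 = 16.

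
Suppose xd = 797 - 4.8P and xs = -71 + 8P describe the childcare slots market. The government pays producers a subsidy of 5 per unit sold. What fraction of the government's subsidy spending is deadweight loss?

DWL / government spending = 15/973

Pre-subsidy: 797 - 4.8P = -71 + 8P gives P* = 67.8125, x* = 471.5.
With the subsidy, sellers receive Ps = Pb + 5 for each unit, where Pb is the price buyers pay.
Supply in terms of Pb becomes xs = -71 + 8(Pb + 5) = -31 + 8Pb. Setting this equal to demand: 797 - 4.8Pb = -31 + 8Pb, so Pb = 64.6875.
Sellers receive Ps = 64.6875 + 5 = 69.6875; x' = 797 − 4.8·64.6875 = 486.5.
ΔCS = ½(471.5 + 486.5)(67.8125 − 64.6875) = 1496.875; ΔPS = ½(471.5 + 486.5)(69.6875 − 67.8125) = 898.125.
Government spending = 5 × 486.5 = 2432.5.
DWL = ½ × 5 × (486.5 − 471.5) = 37.5; fraction = 37.5 / 2432.5 = 15/973.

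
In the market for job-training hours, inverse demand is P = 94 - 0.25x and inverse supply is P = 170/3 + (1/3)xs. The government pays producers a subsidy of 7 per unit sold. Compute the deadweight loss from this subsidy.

Pre-subsidy: 94 - 0.25x = 170/3 + (1/3)x gives x* = 64 and P* = 78.
With the subsidy, sellers receive Ps = Pb + 7 for each unit, where Pb is the price buyers pay.
On the curves, Pb = 94 - 0.25x and Ps = 170/3 + (1/3)x; the wedge Ps − Pb = 7 gives 170/3 + (1/3)x − (94 - 0.25x) = 7, so x' = 76.
Then Pb = 94 − 0.25·76 = 75 and Ps = 170/3 + (1/3)·76 = 82.
The subsidy expands output by 76 − 64 = 12 past the efficient level; on those units the gap between marginal cost and willingness to pay runs from 0 up to 7.
DWL = ½ × 7 × 12 = 42.

Deadweight loss = 42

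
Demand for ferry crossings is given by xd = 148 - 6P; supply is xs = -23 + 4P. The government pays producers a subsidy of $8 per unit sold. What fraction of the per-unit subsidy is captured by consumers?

Pre-subsidy: 148 - 6P = -23 + 4P gives P* = 17.1, x* = 45.4.
With the subsidy, sellers receive Ps = Pb + 8 for each unit, where Pb is the price buyers pay.
Supply in terms of Pb becomes xs = -23 + 4(Pb + 8) = 9 + 4Pb. Setting this equal to demand: 148 - 6Pb = 9 + 4Pb, so Pb = 13.9.
Sellers receive Ps = 13.9 + 8 = 21.9; x' = 148 − 6·13.9 = 64.6.
Buyers' price falls by P* − Pb = 17.1 − 13.9 = 3.2; sellers' price rises by Ps − P* = 21.9 − 17.1 = 4.8.
So consumers capture 3.2/8 = 0.4 of each unit of subsidy.

Consumer share = 0.4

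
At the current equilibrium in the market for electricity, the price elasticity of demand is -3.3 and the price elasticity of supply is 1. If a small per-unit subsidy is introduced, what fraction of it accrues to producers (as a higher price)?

For a small subsidy around the equilibrium, the benefit split depends on the relative slopes, which at a point are proportional to the elasticities.
Buyer share = εs/(εs + |εd|) = 1/(1 + 3.3) = 10/43; seller share = |εd|/(εs + |εd|) = 33/43.
So producers capture 33/43 of the subsidy.

Producer share = 33/43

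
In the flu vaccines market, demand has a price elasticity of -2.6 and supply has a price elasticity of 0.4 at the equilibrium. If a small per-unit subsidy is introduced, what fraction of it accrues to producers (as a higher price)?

Producer share = 13/15

For a small subsidy around the equilibrium, the benefit split depends on the relative slopes, which at a point are proportional to the elasticities.
Buyer share = εs/(εs + |εd|) = 0.4/(0.4 + 2.6) = 2/15; seller share = |εd|/(εs + |εd|) = 13/15.
So producers capture 13/15 of the subsidy.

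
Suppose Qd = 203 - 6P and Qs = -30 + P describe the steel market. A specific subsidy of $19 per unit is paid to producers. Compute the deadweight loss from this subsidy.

Pre-subsidy: 203 - 6P = -30 + P gives P* = 233/7, Q* = 23/7.
With the subsidy, sellers receive Ps = Pb + 19 for each unit, where Pb is the price buyers pay.
Supply in terms of Pb becomes Qs = -30 + 1(Pb + 19) = -11 + Pb. Setting this equal to demand: 203 - 6Pb = -11 + Pb, so Pb = 214/7.
Sellers receive Ps = 214/7 + 19 = 347/7; Q' = 203 − 6·(214/7) = 137/7.
The subsidy expands output by 137/7 − 23/7 = 114/7 past the efficient level; on those units the gap between marginal cost and willingness to pay runs from 0 up to 19.
DWL = ½ × 19 × 114/7 = 1083/7.

Deadweight loss = 1083/7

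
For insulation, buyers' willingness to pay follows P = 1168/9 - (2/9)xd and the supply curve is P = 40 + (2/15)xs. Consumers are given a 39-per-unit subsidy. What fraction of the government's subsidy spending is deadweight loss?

Pre-subsidy: 1168/9 - (2/9)x = 40 + (2/15)x gives x* = 252.5 and P* = 221/3.
With the rebate, buyers effectively pay Pb = Ps − 39, where Ps is the price sellers receive.
On the curves, Pb = 1168/9 - (2/9)x and Ps = 40 + (2/15)x; the wedge Ps − Pb = 39 gives 40 + (2/15)x − (1168/9 - (2/9)x) = 39, so x' = 362.1875.
Then Pb = 1168/9 − (2/9)·362.1875 = 1183/24 and Ps = 40 + (2/15)·362.1875 = 2119/24.
ΔCS = ½(252.5 + 362.1875)(221/3 − 1183/24) = 7491.50390625; ΔPS = ½(252.5 + 362.1875)(2119/24 − 221/3) = 4494.90234375.
Government spending = 39 × 362.1875 = 14125.3125.
DWL = ½ × 39 × (362.1875 − 252.5) = 2138.90625; fraction = 2138.90625 / 14125.3125 = 351/2318.

DWL / government spending = 351/2318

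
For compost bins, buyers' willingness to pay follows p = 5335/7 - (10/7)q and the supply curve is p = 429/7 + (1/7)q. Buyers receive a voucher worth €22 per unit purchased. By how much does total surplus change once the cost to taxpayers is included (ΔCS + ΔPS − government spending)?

Net change in total surplus = -€154

Pre-subsidy: 5335/7 - (10/7)q = 429/7 + (1/7)q gives q* = 446 and p* = 125.
With the rebate, buyers effectively pay pb = ps − 22, where ps is the price sellers receive.
On the curves, pb = 5335/7 - (10/7)q and ps = 429/7 + (1/7)q; the wedge ps − pb = 22 gives 429/7 + (1/7)q − (5335/7 - (10/7)q) = 22, so q' = 460.
Then pb = 5335/7 − (10/7)·460 = 105 and ps = 429/7 + (1/7)·460 = 127.
ΔCS = ½(446 + 460)(125 − 105) = 9060; ΔPS = ½(446 + 460)(127 − 125) = 906.
Government spending = 22 × 460 = 10120.
Net change = 9060 + 906 − 10120 = -154. The loss equals the DWL triangle ½·22·14.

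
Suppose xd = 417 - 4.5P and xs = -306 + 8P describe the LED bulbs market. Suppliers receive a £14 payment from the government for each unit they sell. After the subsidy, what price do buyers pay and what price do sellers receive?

Pre-subsidy: 417 - 4.5P = -306 + 8P gives P* = 57.84, x* = 156.72.
With the subsidy, sellers receive Ps = Pb + 14 for each unit, where Pb is the price buyers pay.
Supply in terms of Pb becomes xs = -306 + 8(Pb + 14) = -194 + 8Pb. Setting this equal to demand: 417 - 4.5Pb = -194 + 8Pb, so Pb = 48.88.
Sellers receive Ps = 48.88 + 14 = 62.88; x' = 417 − 4.5·48.88 = 197.04.

Buyers pay £48.88; sellers receive £62.88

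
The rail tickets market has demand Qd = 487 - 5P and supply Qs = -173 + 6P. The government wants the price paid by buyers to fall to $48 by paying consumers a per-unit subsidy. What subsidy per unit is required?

At a buyer price of 48, quantity demanded is 487 − 5·48 = 247.
Sellers supply 247 only when they receive Ps with -173 + 6·Ps = 247, i.e. Ps = 70.
s = Ps − Pb = 70 − 48 = 22.

Required subsidy s = $22 per unit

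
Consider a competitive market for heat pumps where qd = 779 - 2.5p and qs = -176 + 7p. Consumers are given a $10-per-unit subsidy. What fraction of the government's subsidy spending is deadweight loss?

DWL / government spending = 175/10376

Pre-subsidy: 779 - 2.5p = -176 + 7p gives p* = 1910/19, q* = 10026/19.
With the rebate, buyers effectively pay pb = ps − 10, where ps is the price sellers receive.
Demand in terms of ps becomes qd = 779 − 2.5(ps − 10) = 804 - 2.5ps. Setting this equal to supply: 804 - 2.5ps = -176 + 7ps, so ps = 1960/19.
Buyers pay pb = 1960/19 − 10 = 1770/19; q' = -176 + 7·(1960/19) = 10376/19.
ΔCS = ½(10026/19 + 10376/19)(1910/19 − 1770/19) = 1428140/361; ΔPS = ½(10026/19 + 10376/19)(1960/19 − 1910/19) = 510050/361.
Government spending = 10 × 10376/19 = 103760/19.
DWL = ½ × 10 × (10376/19 − 10026/19) = 1750/19; fraction = (1750/19) / (103760/19) = 175/10376.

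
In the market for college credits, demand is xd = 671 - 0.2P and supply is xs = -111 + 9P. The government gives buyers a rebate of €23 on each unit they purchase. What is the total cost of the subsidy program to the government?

Government cost = €15145.5

Pre-subsidy: 671 - 0.2P = -111 + 9P gives P* = 85, x* = 654.
With the rebate, buyers effectively pay Pb = Ps − 23, where Ps is the price sellers receive.
Demand in terms of Ps becomes xd = 671 − 0.2(Ps − 23) = 675.6 - 0.2Ps. Setting this equal to supply: 675.6 - 0.2Ps = -111 + 9Ps, so Ps = 85.5.
Buyers pay Pb = 85.5 − 23 = 62.5; x' = -111 + 9·85.5 = 658.5.
Government outlay = subsidy × quantity = 23 × 658.5 = 15145.5.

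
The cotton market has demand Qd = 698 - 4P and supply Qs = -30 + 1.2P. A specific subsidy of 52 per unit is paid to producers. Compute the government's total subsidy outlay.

Pre-subsidy: 698 - 4P = -30 + 1.2P gives P* = 140, Q* = 138.
With the subsidy, sellers receive Ps = Pb + 52 for each unit, where Pb is the price buyers pay.
Supply in terms of Pb becomes Qs = -30 + 1.2(Pb + 52) = 32.4 + 1.2Pb. Setting this equal to demand: 698 - 4Pb = 32.4 + 1.2Pb, so Pb = 128.
Sellers receive Ps = 128 + 52 = 180; Q' = 698 − 4·128 = 186.
Government outlay = subsidy × quantity = 52 × 186 = 9672.

Government cost = 9672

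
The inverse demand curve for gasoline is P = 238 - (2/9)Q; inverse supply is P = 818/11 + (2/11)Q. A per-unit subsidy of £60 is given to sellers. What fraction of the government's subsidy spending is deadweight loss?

DWL / government spending = 11/82

Pre-subsidy: 238 - (2/9)Q = 818/11 + (2/11)Q gives Q* = 405 and P* = 148.
With the subsidy, sellers receive Ps = Pb + 60 for each unit, where Pb is the price buyers pay.
On the curves, Pb = 238 - (2/9)Q and Ps = 818/11 + (2/11)Q; the wedge Ps − Pb = 60 gives 818/11 + (2/11)Q − (238 - (2/9)Q) = 60, so Q' = 553.5.
Then Pb = 238 − (2/9)·553.5 = 115 and Ps = 818/11 + (2/11)·553.5 = 175.
ΔCS = ½(405 + 553.5)(148 − 115) = 15815.25; ΔPS = ½(405 + 553.5)(175 − 148) = 12939.75.
Government spending = 60 × 553.5 = 33210.
DWL = ½ × 60 × (553.5 − 405) = 4455; fraction = 4455 / 33210 = 11/82.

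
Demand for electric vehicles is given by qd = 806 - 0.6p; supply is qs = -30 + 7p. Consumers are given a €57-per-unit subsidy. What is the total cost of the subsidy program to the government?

Government cost = €43975.5

Pre-subsidy: 806 - 0.6p = -30 + 7p gives p* = 110, q* = 740.
With the rebate, buyers effectively pay pb = ps − 57, where ps is the price sellers receive.
Demand in terms of ps becomes qd = 806 − 0.6(ps − 57) = 840.2 - 0.6ps. Setting this equal to supply: 840.2 - 0.6ps = -30 + 7ps, so ps = 114.5.
Buyers pay pb = 114.5 − 57 = 57.5; q' = -30 + 7·114.5 = 771.5.
Government outlay = subsidy × quantity = 57 × 771.5 = 43975.5.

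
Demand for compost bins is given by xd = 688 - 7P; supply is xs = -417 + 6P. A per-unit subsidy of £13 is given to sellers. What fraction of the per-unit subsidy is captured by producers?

Pre-subsidy: 688 - 7P = -417 + 6P gives P* = 85, x* = 93.
With the subsidy, sellers receive Ps = Pb + 13 for each unit, where Pb is the price buyers pay.
Supply in terms of Pb becomes xs = -417 + 6(Pb + 13) = -339 + 6Pb. Setting this equal to demand: 688 - 7Pb = -339 + 6Pb, so Pb = 79.
Sellers receive Ps = 79 + 13 = 92; x' = 688 − 7·79 = 135.
Buyers' price falls by P* − Pb = 85 − 79 = 6; sellers' price rises by Ps − P* = 92 − 85 = 7.
So producers capture 7/13 = 7/13 of each unit of subsidy.

Producer share = 7/13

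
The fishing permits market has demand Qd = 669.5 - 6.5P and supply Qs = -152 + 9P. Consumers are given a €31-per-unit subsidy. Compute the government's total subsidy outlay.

Government cost = €13702

Pre-subsidy: 669.5 - 6.5P = -152 + 9P gives P* = 53, Q* = 325.
With the rebate, buyers effectively pay Pb = Ps − 31, where Ps is the price sellers receive.
Demand in terms of Ps becomes Qd = 669.5 − 6.5(Ps − 31) = 871 - 6.5Ps. Setting this equal to supply: 871 - 6.5Ps = -152 + 9Ps, so Ps = 66.
Buyers pay Pb = 66 − 31 = 35; Q' = -152 + 9·66 = 442.
Government outlay = subsidy × quantity = 31 × 442 = 13702.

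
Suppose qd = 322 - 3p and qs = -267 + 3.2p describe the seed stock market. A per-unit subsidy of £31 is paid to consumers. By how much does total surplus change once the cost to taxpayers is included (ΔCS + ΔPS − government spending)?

Pre-subsidy: 322 - 3p = -267 + 3.2p gives p* = 95, q* = 37.
With the rebate, buyers effectively pay pb = ps − 31, where ps is the price sellers receive.
Demand in terms of ps becomes qd = 322 − 3(ps − 31) = 415 - 3ps. Setting this equal to supply: 415 - 3ps = -267 + 3.2ps, so ps = 110.
Buyers pay pb = 110 − 31 = 79; q' = -267 + 3.2·110 = 85.
ΔCS = ½(37 + 85)(95 − 79) = 976; ΔPS = ½(37 + 85)(110 − 95) = 915.
Government spending = 31 × 85 = 2635.
Net change = 976 + 915 − 2635 = -744. The loss equals the DWL triangle ½·31·48.

Net change in total surplus = -£744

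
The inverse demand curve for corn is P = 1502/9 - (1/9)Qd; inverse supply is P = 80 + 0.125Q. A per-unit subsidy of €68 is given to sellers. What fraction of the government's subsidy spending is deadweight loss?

Pre-subsidy: 1502/9 - (1/9)Q = 80 + 0.125Q gives Q* = 368 and P* = 126.
With the subsidy, sellers receive Ps = Pb + 68 for each unit, where Pb is the price buyers pay.
On the curves, Pb = 1502/9 - (1/9)Q and Ps = 80 + 0.125Q; the wedge Ps − Pb = 68 gives 80 + 0.125Q − (1502/9 - (1/9)Q) = 68, so Q' = 656.
Then Pb = 1502/9 − (1/9)·656 = 94 and Ps = 80 + 0.125·656 = 162.
ΔCS = ½(368 + 656)(126 − 94) = 16384; ΔPS = ½(368 + 656)(162 − 126) = 18432.
Government spending = 68 × 656 = 44608.
DWL = ½ × 68 × (656 − 368) = 9792; fraction = 9792 / 44608 = 9/41.

DWL / government spending = 9/41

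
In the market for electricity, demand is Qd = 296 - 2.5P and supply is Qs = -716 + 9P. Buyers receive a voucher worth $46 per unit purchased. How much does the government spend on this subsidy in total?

Government cost = $7636

Pre-subsidy: 296 - 2.5P = -716 + 9P gives P* = 88, Q* = 76.
With the rebate, buyers effectively pay Pb = Ps − 46, where Ps is the price sellers receive.
Demand in terms of Ps becomes Qd = 296 − 2.5(Ps − 46) = 411 - 2.5Ps. Setting this equal to supply: 411 - 2.5Ps = -716 + 9Ps, so Ps = 98.
Buyers pay Pb = 98 − 46 = 52; Q' = -716 + 9·98 = 166.
Government outlay = subsidy × quantity = 46 × 166 = 7636.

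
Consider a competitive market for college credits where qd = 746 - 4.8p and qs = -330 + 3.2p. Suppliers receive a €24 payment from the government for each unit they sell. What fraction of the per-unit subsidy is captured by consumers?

Consumer share = 0.4

Pre-subsidy: 746 - 4.8p = -330 + 3.2p gives p* = 134.5, q* = 100.4.
With the subsidy, sellers receive ps = pb + 24 for each unit, where pb is the price buyers pay.
Supply in terms of pb becomes qs = -330 + 3.2(pb + 24) = -253.2 + 3.2pb. Setting this equal to demand: 746 - 4.8pb = -253.2 + 3.2pb, so pb = 124.9.
Sellers receive ps = 124.9 + 24 = 148.9; q' = 746 − 4.8·124.9 = 146.48.
Buyers' price falls by p* − pb = 134.5 − 124.9 = 9.6; sellers' price rises by ps − p* = 148.9 − 134.5 = 14.4.
So consumers capture 9.6/24 = 0.4 of each unit of subsidy.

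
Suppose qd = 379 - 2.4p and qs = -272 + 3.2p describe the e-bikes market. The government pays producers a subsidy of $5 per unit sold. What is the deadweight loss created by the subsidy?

Deadweight loss = 120/7

Pre-subsidy: 379 - 2.4p = -272 + 3.2p gives p* = 116.25, q* = 100.
With the subsidy, sellers receive ps = pb + 5 for each unit, where pb is the price buyers pay.
Supply in terms of pb becomes qs = -272 + 3.2(pb + 5) = -256 + 3.2pb. Setting this equal to demand: 379 - 2.4pb = -256 + 3.2pb, so pb = 3175/28.
Sellers receive ps = 3175/28 + 5 = 3315/28; q' = 379 − 2.4·(3175/28) = 748/7.
The subsidy expands output by 748/7 − 100 = 48/7 past the efficient level; on those units the gap between marginal cost and willingness to pay runs from 0 up to 5.
DWL = ½ × 5 × 48/7 = 120/7.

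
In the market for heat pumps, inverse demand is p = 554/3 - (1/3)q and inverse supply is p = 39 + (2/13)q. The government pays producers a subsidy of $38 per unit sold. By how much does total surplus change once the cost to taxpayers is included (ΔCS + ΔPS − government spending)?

Net change in total surplus = -$1482

Pre-subsidy: 554/3 - (1/3)q = 39 + (2/13)q gives q* = 299 and p* = 85.
With the subsidy, sellers receive ps = pb + 38 for each unit, where pb is the price buyers pay.
On the curves, pb = 554/3 - (1/3)q and ps = 39 + (2/13)q; the wedge ps − pb = 38 gives 39 + (2/13)q − (554/3 - (1/3)q) = 38, so q' = 377.
Then pb = 554/3 − (1/3)·377 = 59 and ps = 39 + (2/13)·377 = 97.
ΔCS = ½(299 + 377)(85 − 59) = 8788; ΔPS = ½(299 + 377)(97 − 85) = 4056.
Government spending = 38 × 377 = 14326.
Net change = 8788 + 4056 − 14326 = -1482. The loss equals the DWL triangle ½·38·78.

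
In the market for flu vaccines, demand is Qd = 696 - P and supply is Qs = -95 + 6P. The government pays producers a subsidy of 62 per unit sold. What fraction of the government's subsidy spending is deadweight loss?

Pre-subsidy: 696 - P = -95 + 6P gives P* = 113, Q* = 583.
With the subsidy, sellers receive Ps = Pb + 62 for each unit, where Pb is the price buyers pay.
Supply in terms of Pb becomes Qs = -95 + 6(Pb + 62) = 277 + 6Pb. Setting this equal to demand: 696 - Pb = 277 + 6Pb, so Pb = 419/7.
Sellers receive Ps = 419/7 + 62 = 853/7; Q' = 696 − 1·(419/7) = 4453/7.
ΔCS = ½(583 + 4453/7)(113 − 419/7) = 1587324/49; ΔPS = ½(583 + 4453/7)(853/7 − 113) = 264554/49.
Government spending = 62 × 4453/7 = 276086/7.
DWL = ½ × 62 × (4453/7 − 583) = 11532/7; fraction = (11532/7) / (276086/7) = 186/4453.

DWL / government spending = 186/4453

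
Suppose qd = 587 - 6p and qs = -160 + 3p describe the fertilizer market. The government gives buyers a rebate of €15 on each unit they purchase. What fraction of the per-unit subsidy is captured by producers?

Pre-subsidy: 587 - 6p = -160 + 3p gives p* = 83, q* = 89.
With the rebate, buyers effectively pay pb = ps − 15, where ps is the price sellers receive.
Demand in terms of ps becomes qd = 587 − 6(ps − 15) = 677 - 6ps. Setting this equal to supply: 677 - 6ps = -160 + 3ps, so ps = 93.
Buyers pay pb = 93 − 15 = 78; q' = -160 + 3·93 = 119.
Buyers' price falls by p* − pb = 83 − 78 = 5; sellers' price rises by ps − p* = 93 − 83 = 10.
So producers capture 10/15 = 2/3 of each unit of subsidy.

Producer share = 2/3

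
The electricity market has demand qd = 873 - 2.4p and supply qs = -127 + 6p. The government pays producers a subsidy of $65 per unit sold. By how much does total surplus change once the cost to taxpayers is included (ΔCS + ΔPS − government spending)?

Net change in total surplus = -25350/7

Pre-subsidy: 873 - 2.4p = -127 + 6p gives p* = 2500/21, q* = 4111/7.
With the subsidy, sellers receive ps = pb + 65 for each unit, where pb is the price buyers pay.
Supply in terms of pb becomes qs = -127 + 6(pb + 65) = 263 + 6pb. Setting this equal to demand: 873 - 2.4pb = 263 + 6pb, so pb = 1525/21.
Sellers receive ps = 1525/21 + 65 = 2890/21; q' = 873 − 2.4·(1525/21) = 4891/7.
ΔCS = ½(4111/7 + 4891/7)(2500/21 − 1525/21) = 208975/7; ΔPS = ½(4111/7 + 4891/7)(2890/21 − 2500/21) = 83590/7.
Government spending = 65 × 4891/7 = 317915/7.
Net change = 208975/7 + 83590/7 − 317915/7 = -25350/7. The loss equals the DWL triangle ½·65·780/7.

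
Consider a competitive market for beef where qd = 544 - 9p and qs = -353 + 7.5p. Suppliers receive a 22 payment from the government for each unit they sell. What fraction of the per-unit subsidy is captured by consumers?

Pre-subsidy: 544 - 9p = -353 + 7.5p gives p* = 598/11, q* = 602/11.
With the subsidy, sellers receive ps = pb + 22 for each unit, where pb is the price buyers pay.
Supply in terms of pb becomes qs = -353 + 7.5(pb + 22) = -188 + 7.5pb. Setting this equal to demand: 544 - 9pb = -188 + 7.5pb, so pb = 488/11.
Sellers receive ps = 488/11 + 22 = 730/11; q' = 544 − 9·(488/11) = 1592/11.
Buyers' price falls by p* − pb = 598/11 − 488/11 = 10; sellers' price rises by ps − p* = 730/11 − 598/11 = 12.
So consumers capture 10/22 = 5/11 of each unit of subsidy.

Consumer share = 5/11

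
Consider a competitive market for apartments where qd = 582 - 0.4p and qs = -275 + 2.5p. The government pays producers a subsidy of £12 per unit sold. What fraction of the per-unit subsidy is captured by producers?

Producer share = 4/29

Pre-subsidy: 582 - 0.4p = -275 + 2.5p gives p* = 8570/29, q* = 13450/29.
With the subsidy, sellers receive ps = pb + 12 for each unit, where pb is the price buyers pay.
Supply in terms of pb becomes qs = -275 + 2.5(pb + 12) = -245 + 2.5pb. Setting this equal to demand: 582 - 0.4pb = -245 + 2.5pb, so pb = 8270/29.
Sellers receive ps = 8270/29 + 12 = 8618/29; q' = 582 − 0.4·(8270/29) = 13570/29.
Buyers' price falls by p* − pb = 8570/29 − 8270/29 = 300/29; sellers' price rises by ps − p* = 8618/29 − 8570/29 = 48/29.
So producers capture (48/29)/12 = 4/29 of each unit of subsidy.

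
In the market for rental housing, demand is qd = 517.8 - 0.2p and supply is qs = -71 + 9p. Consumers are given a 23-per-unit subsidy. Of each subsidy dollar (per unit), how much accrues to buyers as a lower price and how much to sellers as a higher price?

Pre-subsidy: 517.8 - 0.2p = -71 + 9p gives p* = 64, q* = 505.
With the rebate, buyers effectively pay pb = ps − 23, where ps is the price sellers receive.
Demand in terms of ps becomes qd = 517.8 − 0.2(ps − 23) = 522.4 - 0.2ps. Setting this equal to supply: 522.4 - 0.2ps = -71 + 9ps, so ps = 64.5.
Buyers pay pb = 64.5 − 23 = 41.5; q' = -71 + 9·64.5 = 509.5.
Buyers' price falls by p* − pb = 64 − 41.5 = 22.5; sellers' price rises by ps − p* = 64.5 − 64 = 0.5.

Buyers gain 22.5 per unit; sellers gain 0.5 per unit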